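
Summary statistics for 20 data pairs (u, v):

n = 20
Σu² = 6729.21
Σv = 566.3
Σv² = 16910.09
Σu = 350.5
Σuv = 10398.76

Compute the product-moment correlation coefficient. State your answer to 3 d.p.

r = (nΣuv − ΣuΣv) / √[(nΣu² − (Σu)²)(nΣv² − (Σv)²)]
Numerator: 20×10398.76 − 350.5×566.3 = 9487.05
Denominator: √[(134584.2 − 122850.25)(338201.8 − 320695.69)] = √[11733.95 × 17506.11] = 14332.3348
r = 9487.05 / 14332.3348 ≈ 0.662

0.662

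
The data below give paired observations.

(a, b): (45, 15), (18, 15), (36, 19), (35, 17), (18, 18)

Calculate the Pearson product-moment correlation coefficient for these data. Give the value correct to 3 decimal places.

n = 5, Σa = 152, Σb = 84, Σa² = 5194, Σb² = 1424, Σab = 2548
nΣab − ΣaΣb = 12740 − 12768 = -28
nΣa² − (Σa)² = 25970 − 23104 = 2866; nΣb² − (Σb)² = 7120 − 7056 = 64
r = -28 / √(2866 × 64) = -28 / 428.2803 ≈ -0.065

-0.065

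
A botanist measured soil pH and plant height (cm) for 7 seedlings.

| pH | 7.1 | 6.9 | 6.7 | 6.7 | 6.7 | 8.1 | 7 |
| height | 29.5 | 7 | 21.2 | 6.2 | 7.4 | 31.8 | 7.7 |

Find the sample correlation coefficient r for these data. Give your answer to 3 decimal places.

n = 7, Σx = 49.2, Σy = 110.8, Σx² = 347.3, Σy² = 2532.42, Σxy = 802.39
nΣxy − ΣxΣy = 5616.73 − 5451.36 = 165.37
nΣx² − (Σx)² = 2431.1 − 2420.64 = 10.46; nΣy² − (Σy)² = 17726.94 − 12276.64 = 5450.3
r = 165.37 / √(10.46 × 5450.3) = 165.37 / 238.7680 ≈ 0.693

0.693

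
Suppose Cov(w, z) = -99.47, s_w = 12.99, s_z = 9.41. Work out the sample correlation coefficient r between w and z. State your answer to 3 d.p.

r = Cov(w,z) / (s_w · s_z) = -99.47 / (12.99 × 9.41)
  = -99.47 / 122.2359 ≈ -0.814

-0.814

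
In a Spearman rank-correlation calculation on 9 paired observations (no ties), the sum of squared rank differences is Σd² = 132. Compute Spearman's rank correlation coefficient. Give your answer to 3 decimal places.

ρ = 1 − 6Σd² / [n(n²−1)] = 1 − 6×132 / (9×80)
  = 1 − 792/720 = 1 − 1.1000 ≈ -0.100

-0.100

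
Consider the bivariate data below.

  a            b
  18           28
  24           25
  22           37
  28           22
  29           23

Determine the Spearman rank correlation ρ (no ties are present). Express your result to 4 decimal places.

-0.8000

Rank a: 1, 3, 2, 4, 5
Rank b: 4, 3, 5, 1, 2
d = rank(a) − rank(b): -3, 0, -3, 3, 3; Σd² = 36
ρ = 1 − 6Σd² / [n(n²−1)] = 1 − 6×36 / (5×24) = 1 − 216/120 ≈ -0.8000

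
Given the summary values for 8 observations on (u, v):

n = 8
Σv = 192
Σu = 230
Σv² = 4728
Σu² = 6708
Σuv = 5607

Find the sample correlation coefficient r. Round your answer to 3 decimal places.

r = (nΣuv − ΣuΣv) / √[(nΣu² − (Σu)²)(nΣv² − (Σv)²)]
Numerator: 8×5607 − 230×192 = 696
Denominator: √[(53664 − 52900)(37824 − 36864)] = √[764 × 960] = 856.4111
r = 696 / 856.4111 ≈ 0.813

0.813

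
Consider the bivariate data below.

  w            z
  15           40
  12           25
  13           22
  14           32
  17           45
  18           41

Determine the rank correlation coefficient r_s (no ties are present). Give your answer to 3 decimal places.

Rank w: 4, 1, 2, 3, 5, 6
Rank z: 4, 2, 1, 3, 6, 5
d = rank(w) − rank(z): 0, -1, 1, 0, -1, 1; Σd² = 4
ρ = 1 − 6Σd² / [n(n²−1)] = 1 − 6×4 / (6×35) = 1 − 24/210 ≈ 0.886

0.886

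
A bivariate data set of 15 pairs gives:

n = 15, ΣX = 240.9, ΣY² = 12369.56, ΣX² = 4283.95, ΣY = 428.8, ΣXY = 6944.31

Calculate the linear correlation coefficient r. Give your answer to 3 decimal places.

r = (nΣXY − ΣXΣY) / √[(nΣX² − (ΣX)²)(nΣY² − (ΣY)²)]
Numerator: 15×6944.31 − 240.9×428.8 = 866.73
Denominator: √[(64259.25 − 58032.81)(185543.4 − 183869.44)] = √[6226.44 × 1673.96] = 3228.4379
r = 866.73 / 3228.4379 ≈ 0.268

0.268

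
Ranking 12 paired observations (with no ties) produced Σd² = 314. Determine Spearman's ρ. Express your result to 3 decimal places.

ρ = 1 − 6Σd² / [n(n²−1)] = 1 − 6×314 / (12×143)
  = 1 − 1884/1716 = 1 − 1.0979 ≈ -0.098

-0.098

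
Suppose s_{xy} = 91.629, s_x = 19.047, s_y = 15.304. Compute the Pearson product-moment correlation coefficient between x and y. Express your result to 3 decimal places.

r = Cov(x,y) / (s_x · s_y) = 91.629 / (19.047 × 15.304)
  = 91.629 / 291.4953 ≈ 0.314

0.314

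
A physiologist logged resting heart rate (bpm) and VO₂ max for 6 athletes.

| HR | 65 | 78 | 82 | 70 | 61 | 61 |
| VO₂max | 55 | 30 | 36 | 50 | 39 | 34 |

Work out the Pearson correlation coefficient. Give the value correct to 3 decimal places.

n = 6, Σx = 417, Σy = 244, Σx² = 29375, Σy² = 10398, Σxy = 16820
nΣxy − ΣxΣy = 100920 − 101748 = -828
nΣx² − (Σx)² = 176250 − 173889 = 2361; nΣy² − (Σy)² = 62388 − 59536 = 2852
r = -828 / √(2361 × 2852) = -828 / 2594.9127 ≈ -0.319

-0.319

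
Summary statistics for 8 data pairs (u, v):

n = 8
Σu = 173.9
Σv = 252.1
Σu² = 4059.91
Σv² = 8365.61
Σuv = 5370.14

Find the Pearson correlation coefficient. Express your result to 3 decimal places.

r = (nΣuv − ΣuΣv) / √[(nΣu² − (Σu)²)(nΣv² − (Σv)²)]
Numerator: 8×5370.14 − 173.9×252.1 = -879.07
Denominator: √[(32479.28 − 30241.21)(66924.88 − 63554.41)] = √[2238.07 × 3370.47] = 2746.5156
r = -879.07 / 2746.5156 ≈ -0.320

-0.320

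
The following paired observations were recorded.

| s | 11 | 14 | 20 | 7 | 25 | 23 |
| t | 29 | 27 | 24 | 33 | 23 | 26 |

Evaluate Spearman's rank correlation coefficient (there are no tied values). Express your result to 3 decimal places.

Rank s: 2, 3, 4, 1, 6, 5
Rank t: 5, 4, 2, 6, 1, 3
d = rank(s) − rank(t): -3, -1, 2, -5, 5, 2; Σd² = 68
ρ = 1 − 6Σd² / [n(n²−1)] = 1 − 6×68 / (6×35) = 1 − 408/210 ≈ -0.943

-0.943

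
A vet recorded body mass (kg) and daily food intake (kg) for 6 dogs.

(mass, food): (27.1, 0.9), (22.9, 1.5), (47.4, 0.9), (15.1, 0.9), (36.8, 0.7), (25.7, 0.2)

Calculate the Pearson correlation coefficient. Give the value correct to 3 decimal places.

n = 6, Σx = 175, Σy = 5.1, Σx² = 5748.32, Σy² = 5.21, Σxy = 145.89
nΣxy − ΣxΣy = 875.34 − 892.5 = -17.16
nΣx² − (Σx)² = 34489.92 − 30625 = 3864.92; nΣy² − (Σy)² = 31.26 − 26.01 = 5.25
r = -17.16 / √(3864.92 × 5.25) = -17.16 / 142.4459 ≈ -0.120

-0.120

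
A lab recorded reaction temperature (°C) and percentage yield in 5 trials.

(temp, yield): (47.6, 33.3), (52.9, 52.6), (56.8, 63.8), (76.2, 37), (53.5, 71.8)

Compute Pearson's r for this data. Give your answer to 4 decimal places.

n = 5, Σx = 287, Σy = 258.5, Σx² = 16959.1, Σy² = 14470.33, Σxy = 14652.16
nΣxy − ΣxΣy = 73260.8 − 74189.5 = -928.7
nΣx² − (Σx)² = 84795.5 − 82369 = 2426.5; nΣy² − (Σy)² = 72351.65 − 66822.25 = 5529.4
r = -928.7 / √(2426.5 × 5529.4) = -928.7 / 3662.9345 ≈ -0.2535

-0.2535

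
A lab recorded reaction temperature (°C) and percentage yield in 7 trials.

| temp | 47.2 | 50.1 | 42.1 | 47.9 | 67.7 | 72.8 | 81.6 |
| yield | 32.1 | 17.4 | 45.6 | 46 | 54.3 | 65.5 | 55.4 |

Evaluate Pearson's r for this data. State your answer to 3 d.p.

n = 7, Σx = 409.4, Σy = 316.3, Σx² = 25346.36, Σy² = 15836.43, Σxy = 19475.17
nΣxy − ΣxΣy = 136326.19 − 129493.22 = 6832.97
nΣx² − (Σx)² = 177424.52 − 167608.36 = 9816.16; nΣy² − (Σy)² = 110855.01 − 100045.69 = 10809.32
r = 6832.97 / √(9816.16 × 10809.32) = 6832.97 / 10300.7774 ≈ 0.663

0.663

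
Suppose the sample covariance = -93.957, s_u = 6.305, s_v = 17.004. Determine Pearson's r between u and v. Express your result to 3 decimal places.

-0.876

r = Cov(u,v) / (s_u · s_v) = -93.957 / (6.305 × 17.004)
  = -93.957 / 107.2102 ≈ -0.876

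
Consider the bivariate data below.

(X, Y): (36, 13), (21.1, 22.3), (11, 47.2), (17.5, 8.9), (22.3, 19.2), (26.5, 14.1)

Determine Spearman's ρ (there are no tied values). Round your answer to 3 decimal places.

-0.429

Rank X: 6, 3, 1, 2, 4, 5
Rank Y: 2, 5, 6, 1, 4, 3
d = rank(X) − rank(Y): 4, -2, -5, 1, 0, 2; Σd² = 50
ρ = 1 − 6Σd² / [n(n²−1)] = 1 − 6×50 / (6×35) = 1 − 300/210 ≈ -0.429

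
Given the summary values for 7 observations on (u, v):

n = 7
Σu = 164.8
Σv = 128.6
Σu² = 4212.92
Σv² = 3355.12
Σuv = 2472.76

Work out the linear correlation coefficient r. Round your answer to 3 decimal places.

-0.965

r = (nΣuv − ΣuΣv) / √[(nΣu² − (Σu)²)(nΣv² − (Σv)²)]
Numerator: 7×2472.76 − 164.8×128.6 = -3883.96
Denominator: √[(29490.44 − 27159.04)(23485.84 − 16537.96)] = √[2331.4 × 6947.88] = 4024.7096
r = -3883.96 / 4024.7096 ≈ -0.965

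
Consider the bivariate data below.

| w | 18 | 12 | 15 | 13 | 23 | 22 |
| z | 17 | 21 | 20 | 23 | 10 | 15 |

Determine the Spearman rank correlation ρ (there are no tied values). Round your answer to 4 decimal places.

-0.9429

Rank w: 4, 1, 3, 2, 6, 5
Rank z: 3, 5, 4, 6, 1, 2
d = rank(w) − rank(z): 1, -4, -1, -4, 5, 3; Σd² = 68
ρ = 1 − 6Σd² / [n(n²−1)] = 1 − 6×68 / (6×35) = 1 − 408/210 ≈ -0.9429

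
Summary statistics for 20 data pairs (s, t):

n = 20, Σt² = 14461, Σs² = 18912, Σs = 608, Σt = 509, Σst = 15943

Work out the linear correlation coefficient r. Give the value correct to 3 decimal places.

0.584

r = (nΣst − ΣsΣt) / √[(nΣs² − (Σs)²)(nΣt² − (Σt)²)]
Numerator: 20×15943 − 608×509 = 9388
Denominator: √[(378240 − 369664)(289220 − 259081)] = √[8576 × 30139] = 16077.0664
r = 9388 / 16077.0664 ≈ 0.584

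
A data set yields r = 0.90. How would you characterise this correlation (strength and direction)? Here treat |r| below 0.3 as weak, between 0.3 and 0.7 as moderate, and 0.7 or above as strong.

r = 0.90 > 0 so the relationship is positive.
|r| = 0.90, which falls in the strong range.

strong positive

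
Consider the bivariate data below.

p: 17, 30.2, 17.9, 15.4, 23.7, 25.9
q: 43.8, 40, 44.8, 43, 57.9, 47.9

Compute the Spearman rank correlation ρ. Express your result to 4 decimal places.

Rank p: 2, 6, 3, 1, 4, 5
Rank q: 3, 1, 4, 2, 6, 5
d = rank(p) − rank(q): -1, 5, -1, -1, -2, 0; Σd² = 32
ρ = 1 − 6Σd² / [n(n²−1)] = 1 − 6×32 / (6×35) = 1 − 192/210 ≈ 0.0857

0.0857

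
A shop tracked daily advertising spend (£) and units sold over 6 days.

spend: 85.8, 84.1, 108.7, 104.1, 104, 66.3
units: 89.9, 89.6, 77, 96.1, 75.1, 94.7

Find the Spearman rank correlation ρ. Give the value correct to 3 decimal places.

-0.257

Rank spend: 3, 2, 6, 5, 4, 1
Rank units: 4, 3, 2, 6, 1, 5
d = rank(spend) − rank(units): -1, -1, 4, -1, 3, -4; Σd² = 44
ρ = 1 − 6Σd² / [n(n²−1)] = 1 − 6×44 / (6×35) = 1 − 264/210 ≈ -0.257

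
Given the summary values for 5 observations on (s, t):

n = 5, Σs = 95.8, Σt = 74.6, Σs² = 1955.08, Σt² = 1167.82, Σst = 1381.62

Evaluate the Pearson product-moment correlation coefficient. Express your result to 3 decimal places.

r = (nΣst − ΣsΣt) / √[(nΣs² − (Σs)²)(nΣt² − (Σt)²)]
Numerator: 5×1381.62 − 95.8×74.6 = -238.58
Denominator: √[(9775.4 − 9177.64)(5839.1 − 5565.16)] = √[597.76 × 273.94] = 404.6608
r = -238.58 / 404.6608 ≈ -0.590

-0.590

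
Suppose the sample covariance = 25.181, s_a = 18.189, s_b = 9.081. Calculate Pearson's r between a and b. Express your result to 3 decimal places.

0.152

r = Cov(a,b) / (s_a · s_b) = 25.181 / (18.189 × 9.081)
  = 25.181 / 165.1743 ≈ 0.152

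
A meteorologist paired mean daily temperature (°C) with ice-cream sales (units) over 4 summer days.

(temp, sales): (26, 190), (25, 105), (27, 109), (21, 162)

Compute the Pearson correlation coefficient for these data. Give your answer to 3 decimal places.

n = 4, Σx = 99, Σy = 566, Σx² = 2471, Σy² = 85250, Σxy = 13910
nΣxy − ΣxΣy = 55640 − 56034 = -394
nΣx² − (Σx)² = 9884 − 9801 = 83; nΣy² − (Σy)² = 341000 − 320356 = 20644
r = -394 / √(83 × 20644) = -394 / 1308.9889 ≈ -0.301

-0.301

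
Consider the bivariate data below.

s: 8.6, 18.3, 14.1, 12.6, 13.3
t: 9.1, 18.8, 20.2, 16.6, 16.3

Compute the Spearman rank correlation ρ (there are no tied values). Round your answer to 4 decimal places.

Rank s: 1, 5, 4, 2, 3
Rank t: 1, 4, 5, 3, 2
d = rank(s) − rank(t): 0, 1, -1, -1, 1; Σd² = 4
ρ = 1 − 6Σd² / [n(n²−1)] = 1 − 6×4 / (5×24) = 1 − 24/120 ≈ 0.8000

0.8000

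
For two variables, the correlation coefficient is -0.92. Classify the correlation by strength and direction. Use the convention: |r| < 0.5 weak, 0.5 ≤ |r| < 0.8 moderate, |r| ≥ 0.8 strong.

strong negative

r = -0.92 < 0 so the relationship is negative.
|r| = 0.92, which falls in the strong range.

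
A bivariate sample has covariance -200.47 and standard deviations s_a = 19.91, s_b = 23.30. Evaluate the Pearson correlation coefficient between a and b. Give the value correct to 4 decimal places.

r = Cov(a,b) / (s_a · s_b) = -200.47 / (19.91 × 23.30)
  = -200.47 / 463.9030 ≈ -0.4321

-0.4321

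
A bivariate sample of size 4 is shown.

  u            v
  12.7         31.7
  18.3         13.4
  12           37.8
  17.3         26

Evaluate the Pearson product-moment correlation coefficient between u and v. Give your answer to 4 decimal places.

-0.9101

n = 4, Σu = 60.3, Σv = 108.9, Σu² = 939.47, Σv² = 3289.29, Σuv = 1551.21
nΣuv − ΣuΣv = 6204.84 − 6566.67 = -361.83
nΣu² − (Σu)² = 3757.88 − 3636.09 = 121.79; nΣv² − (Σv)² = 13157.16 − 11859.21 = 1297.95
r = -361.83 / √(121.79 × 1297.95) = -361.83 / 397.5894 ≈ -0.9101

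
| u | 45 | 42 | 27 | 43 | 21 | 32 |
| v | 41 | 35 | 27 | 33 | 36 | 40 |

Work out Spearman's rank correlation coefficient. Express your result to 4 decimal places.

0.3143

Rank u: 6, 4, 2, 5, 1, 3
Rank v: 6, 3, 1, 2, 4, 5
d = rank(u) − rank(v): 0, 1, 1, 3, -3, -2; Σd² = 24
ρ = 1 − 6Σd² / [n(n²−1)] = 1 − 6×24 / (6×35) = 1 − 144/210 ≈ 0.3143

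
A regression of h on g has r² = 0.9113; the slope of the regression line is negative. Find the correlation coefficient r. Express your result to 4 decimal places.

-0.9546

|r| = √0.9113 = 0.9546
The association is negative, so r = −0.9546.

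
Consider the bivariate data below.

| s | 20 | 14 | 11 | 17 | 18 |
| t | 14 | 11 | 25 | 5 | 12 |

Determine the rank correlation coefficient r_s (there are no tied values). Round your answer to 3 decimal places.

Rank s: 5, 2, 1, 3, 4
Rank t: 4, 2, 5, 1, 3
d = rank(s) − rank(t): 1, 0, -4, 2, 1; Σd² = 22
ρ = 1 − 6Σd² / [n(n²−1)] = 1 − 6×22 / (5×24) = 1 − 132/120 ≈ -0.100

-0.100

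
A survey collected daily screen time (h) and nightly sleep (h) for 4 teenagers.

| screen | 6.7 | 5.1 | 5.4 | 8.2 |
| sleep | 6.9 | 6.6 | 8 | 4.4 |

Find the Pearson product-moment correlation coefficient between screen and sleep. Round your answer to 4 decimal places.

-0.8266

n = 4, Σx = 25.4, Σy = 25.9, Σx² = 167.3, Σy² = 174.53, Σxy = 159.17
nΣxy − ΣxΣy = 636.68 − 657.86 = -21.18
nΣx² − (Σx)² = 669.2 − 645.16 = 24.04; nΣy² − (Σy)² = 698.12 − 670.81 = 27.31
r = -21.18 / √(24.04 × 27.31) = -21.18 / 25.6229 ≈ -0.8266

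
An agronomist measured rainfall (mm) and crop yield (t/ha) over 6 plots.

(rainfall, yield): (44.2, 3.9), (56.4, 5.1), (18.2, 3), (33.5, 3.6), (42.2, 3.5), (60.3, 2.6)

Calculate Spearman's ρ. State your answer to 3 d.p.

0.086

Rank rainfall: 4, 5, 1, 2, 3, 6
Rank yield: 5, 6, 2, 4, 3, 1
d = rank(rainfall) − rank(yield): -1, -1, -1, -2, 0, 5; Σd² = 32
ρ = 1 − 6Σd² / [n(n²−1)] = 1 − 6×32 / (6×35) = 1 − 192/210 ≈ 0.086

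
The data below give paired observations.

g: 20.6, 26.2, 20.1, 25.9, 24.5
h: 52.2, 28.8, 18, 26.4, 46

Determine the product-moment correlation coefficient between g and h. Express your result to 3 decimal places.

-0.112

n = 5, Σg = 117.3, Σh = 171.4, Σg² = 2785.87, Σh² = 6691.24, Σgh = 4002.44
nΣgh − ΣgΣh = 20012.2 − 20105.22 = -93.02
nΣg² − (Σg)² = 13929.35 − 13759.29 = 170.06; nΣh² − (Σh)² = 33456.2 − 29377.96 = 4078.24
r = -93.02 / √(170.06 × 4078.24) = -93.02 / 832.7938 ≈ -0.112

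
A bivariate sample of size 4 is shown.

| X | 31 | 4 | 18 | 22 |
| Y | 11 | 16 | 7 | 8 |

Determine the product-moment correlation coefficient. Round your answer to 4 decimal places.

-0.5909

n = 4, ΣX = 75, ΣY = 42, ΣX² = 1785, ΣY² = 490, ΣXY = 707
nΣXY − ΣXΣY = 2828 − 3150 = -322
nΣX² − (ΣX)² = 7140 − 5625 = 1515; nΣY² − (ΣY)² = 1960 − 1764 = 196
r = -322 / √(1515 × 196) = -322 / 544.9220 ≈ -0.5909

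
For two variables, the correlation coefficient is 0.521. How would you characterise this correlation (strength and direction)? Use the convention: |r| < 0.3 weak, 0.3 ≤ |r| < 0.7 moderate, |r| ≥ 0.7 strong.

moderate positive

r = 0.521 > 0 so the relationship is positive.
|r| = 0.521, which falls in the moderate range.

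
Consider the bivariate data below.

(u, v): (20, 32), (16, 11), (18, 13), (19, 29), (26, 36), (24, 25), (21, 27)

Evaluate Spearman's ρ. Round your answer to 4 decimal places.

0.6786

Rank u: 4, 1, 2, 3, 7, 6, 5
Rank v: 6, 1, 2, 5, 7, 3, 4
d = rank(u) − rank(v): -2, 0, 0, -2, 0, 3, 1; Σd² = 18
ρ = 1 − 6Σd² / [n(n²−1)] = 1 − 6×18 / (7×48) = 1 − 108/336 ≈ 0.6786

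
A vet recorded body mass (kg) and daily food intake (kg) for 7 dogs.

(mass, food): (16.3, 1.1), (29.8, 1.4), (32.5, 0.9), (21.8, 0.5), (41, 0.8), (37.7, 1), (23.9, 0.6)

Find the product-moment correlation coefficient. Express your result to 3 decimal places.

n = 7, Σx = 203, Σy = 6.3, Σx² = 6358.72, Σy² = 6.23, Σxy = 184.64
nΣxy − ΣxΣy = 1292.48 − 1278.9 = 13.58
nΣx² − (Σx)² = 44511.04 − 41209 = 3302.04; nΣy² − (Σy)² = 43.61 − 39.69 = 3.92
r = 13.58 / √(3302.04 × 3.92) = 13.58 / 113.7717 ≈ 0.119

0.119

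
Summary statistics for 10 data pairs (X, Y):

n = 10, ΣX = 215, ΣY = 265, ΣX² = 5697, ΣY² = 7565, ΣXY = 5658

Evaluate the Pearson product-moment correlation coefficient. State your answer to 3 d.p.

r = (nΣXY − ΣXΣY) / √[(nΣX² − (ΣX)²)(nΣY² − (ΣY)²)]
Numerator: 10×5658 − 215×265 = -395
Denominator: √[(56970 − 46225)(75650 − 70225)] = √[10745 × 5425] = 7634.8952
r = -395 / 7634.8952 ≈ -0.052

-0.052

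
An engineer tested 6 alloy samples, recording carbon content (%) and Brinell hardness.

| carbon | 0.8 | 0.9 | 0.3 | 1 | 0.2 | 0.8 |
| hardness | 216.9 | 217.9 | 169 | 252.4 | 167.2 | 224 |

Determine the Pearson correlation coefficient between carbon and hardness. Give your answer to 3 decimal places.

n = 6, Σx = 4, Σy = 1247.4, Σx² = 3.22, Σy² = 264924.62, Σxy = 885.37
nΣxy − ΣxΣy = 5312.22 − 4989.6 = 322.62
nΣx² − (Σx)² = 19.32 − 16 = 3.32; nΣy² − (Σy)² = 1589547.72 − 1556006.76 = 33540.96
r = 322.62 / √(3.32 × 33540.96) = 322.62 / 333.7004 ≈ 0.967

0.967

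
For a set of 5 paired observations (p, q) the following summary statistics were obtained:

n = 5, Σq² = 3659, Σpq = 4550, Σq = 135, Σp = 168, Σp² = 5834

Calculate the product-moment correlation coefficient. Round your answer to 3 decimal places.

0.272

r = (nΣpq − ΣpΣq) / √[(nΣp² − (Σp)²)(nΣq² − (Σq)²)]
Numerator: 5×4550 − 168×135 = 70
Denominator: √[(29170 − 28224)(18295 − 18225)] = √[946 × 70] = 257.3325
r = 70 / 257.3325 ≈ 0.272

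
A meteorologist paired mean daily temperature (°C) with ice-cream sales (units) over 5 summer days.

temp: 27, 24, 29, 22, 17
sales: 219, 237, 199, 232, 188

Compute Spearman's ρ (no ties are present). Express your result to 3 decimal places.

Rank temp: 4, 3, 5, 2, 1
Rank sales: 3, 5, 2, 4, 1
d = rank(temp) − rank(sales): 1, -2, 3, -2, 0; Σd² = 18
ρ = 1 − 6Σd² / [n(n²−1)] = 1 − 6×18 / (5×24) = 1 − 108/120 ≈ 0.100

0.100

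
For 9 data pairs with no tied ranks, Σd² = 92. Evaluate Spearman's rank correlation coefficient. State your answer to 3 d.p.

ρ = 1 − 6Σd² / [n(n²−1)] = 1 − 6×92 / (9×80)
  = 1 − 552/720 = 1 − 0.7667 ≈ 0.233

0.233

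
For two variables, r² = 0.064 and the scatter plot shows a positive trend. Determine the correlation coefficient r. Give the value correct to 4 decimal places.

|r| = √0.064 = 0.2530
The association is positive, so r = 0.2530.

0.2530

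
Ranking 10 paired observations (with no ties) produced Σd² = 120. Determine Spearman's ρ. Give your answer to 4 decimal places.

0.2727

ρ = 1 − 6Σd² / [n(n²−1)] = 1 − 6×120 / (10×99)
  = 1 − 720/990 = 1 − 0.72727 ≈ 0.2727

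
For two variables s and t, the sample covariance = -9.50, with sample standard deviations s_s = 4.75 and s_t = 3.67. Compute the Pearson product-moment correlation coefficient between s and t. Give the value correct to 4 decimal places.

r = Cov(s,t) / (s_s · s_t) = -9.50 / (4.75 × 3.67)
  = -9.50 / 17.4325 ≈ -0.5450

-0.5450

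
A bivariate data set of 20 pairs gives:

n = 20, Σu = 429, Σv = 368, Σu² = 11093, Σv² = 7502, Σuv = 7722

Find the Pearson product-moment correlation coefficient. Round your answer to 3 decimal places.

-0.146

r = (nΣuv − ΣuΣv) / √[(nΣu² − (Σu)²)(nΣv² − (Σv)²)]
Numerator: 20×7722 − 429×368 = -3432
Denominator: √[(221860 − 184041)(150040 − 135424)] = √[37819 × 14616] = 23510.9018
r = -3432 / 23510.9018 ≈ -0.146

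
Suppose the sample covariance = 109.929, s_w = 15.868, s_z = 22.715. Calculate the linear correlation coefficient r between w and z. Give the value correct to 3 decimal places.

0.305

r = Cov(w,z) / (s_w · s_z) = 109.929 / (15.868 × 22.715)
  = 109.929 / 360.4416 ≈ 0.305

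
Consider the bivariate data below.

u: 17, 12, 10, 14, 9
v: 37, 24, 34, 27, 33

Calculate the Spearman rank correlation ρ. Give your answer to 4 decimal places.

Rank u: 5, 3, 2, 4, 1
Rank v: 5, 1, 4, 2, 3
d = rank(u) − rank(v): 0, 2, -2, 2, -2; Σd² = 16
ρ = 1 − 6Σd² / [n(n²−1)] = 1 − 6×16 / (5×24) = 1 − 96/120 ≈ 0.2000

0.2000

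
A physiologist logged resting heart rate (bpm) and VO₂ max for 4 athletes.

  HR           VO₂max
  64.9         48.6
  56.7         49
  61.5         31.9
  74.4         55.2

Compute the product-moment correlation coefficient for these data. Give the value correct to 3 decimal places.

n = 4, Σx = 257.5, Σy = 184.7, Σx² = 16744.51, Σy² = 8827.61, Σxy = 12001.17
nΣxy − ΣxΣy = 48004.68 − 47560.25 = 444.43
nΣx² − (Σx)² = 66978.04 − 66306.25 = 671.79; nΣy² − (Σy)² = 35310.44 − 34114.09 = 1196.35
r = 444.43 / √(671.79 × 1196.35) = 444.43 / 896.4909 ≈ 0.496

0.496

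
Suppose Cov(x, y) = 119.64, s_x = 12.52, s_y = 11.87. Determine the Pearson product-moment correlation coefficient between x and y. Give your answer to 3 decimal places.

0.805

r = Cov(x,y) / (s_x · s_y) = 119.64 / (12.52 × 11.87)
  = 119.64 / 148.6124 ≈ 0.805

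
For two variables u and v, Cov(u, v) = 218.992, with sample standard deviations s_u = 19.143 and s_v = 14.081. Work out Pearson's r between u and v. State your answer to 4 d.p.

r = Cov(u,v) / (s_u · s_v) = 218.992 / (19.143 × 14.081)
  = 218.992 / 269.5526 ≈ 0.8124

0.8124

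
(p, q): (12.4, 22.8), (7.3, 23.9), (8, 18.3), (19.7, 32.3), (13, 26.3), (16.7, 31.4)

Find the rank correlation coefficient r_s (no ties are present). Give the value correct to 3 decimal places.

Rank p: 3, 1, 2, 6, 4, 5
Rank q: 2, 3, 1, 6, 4, 5
d = rank(p) − rank(q): 1, -2, 1, 0, 0, 0; Σd² = 6
ρ = 1 − 6Σd² / [n(n²−1)] = 1 − 6×6 / (6×35) = 1 − 36/210 ≈ 0.829

0.829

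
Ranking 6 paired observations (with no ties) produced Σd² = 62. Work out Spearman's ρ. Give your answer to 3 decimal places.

-0.771

ρ = 1 − 6Σd² / [n(n²−1)] = 1 − 6×62 / (6×35)
  = 1 − 372/210 = 1 − 1.7714 ≈ -0.771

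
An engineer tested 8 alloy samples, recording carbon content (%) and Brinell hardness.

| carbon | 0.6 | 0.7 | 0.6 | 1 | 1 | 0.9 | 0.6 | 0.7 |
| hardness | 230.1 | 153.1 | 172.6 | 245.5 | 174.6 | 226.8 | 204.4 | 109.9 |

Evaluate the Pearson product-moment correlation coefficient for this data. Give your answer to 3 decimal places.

n = 8, Σx = 6.1, Σy = 1517, Σx² = 4.87, Σy² = 302227.4, Σxy = 1172.58
nΣxy − ΣxΣy = 9380.64 − 9253.7 = 126.94
nΣx² − (Σx)² = 38.96 − 37.21 = 1.75; nΣy² − (Σy)² = 2417819.2 − 2301289 = 116530.2
r = 126.94 / √(1.75 × 116530.2) = 126.94 / 451.5837 ≈ 0.281

0.281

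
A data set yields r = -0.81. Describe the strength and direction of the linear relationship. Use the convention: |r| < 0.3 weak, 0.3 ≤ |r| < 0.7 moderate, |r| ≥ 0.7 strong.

r = -0.81 < 0 so the relationship is negative.
|r| = 0.81, which falls in the strong range.

strong negative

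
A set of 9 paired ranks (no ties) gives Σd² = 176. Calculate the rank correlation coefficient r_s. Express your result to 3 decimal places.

ρ = 1 − 6Σd² / [n(n²−1)] = 1 − 6×176 / (9×80)
  = 1 − 1056/720 = 1 − 1.4667 ≈ -0.467

-0.467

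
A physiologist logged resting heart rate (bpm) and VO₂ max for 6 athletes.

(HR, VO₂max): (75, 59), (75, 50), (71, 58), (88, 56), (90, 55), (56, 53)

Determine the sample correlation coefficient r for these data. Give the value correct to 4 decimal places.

n = 6, Σx = 455, Σy = 331, Σx² = 35271, Σy² = 18315, Σxy = 25139
nΣxy − ΣxΣy = 150834 − 150605 = 229
nΣx² − (Σx)² = 211626 − 207025 = 4601; nΣy² − (Σy)² = 109890 − 109561 = 329
r = 229 / √(4601 × 329) = 229 / 1230.3369 ≈ 0.1861

0.1861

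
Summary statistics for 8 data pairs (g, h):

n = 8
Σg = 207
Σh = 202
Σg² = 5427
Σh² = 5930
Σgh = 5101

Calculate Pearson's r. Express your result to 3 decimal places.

r = (nΣgh − ΣgΣh) / √[(nΣg² − (Σg)²)(nΣh² − (Σh)²)]
Numerator: 8×5101 − 207×202 = -1006
Denominator: √[(43416 − 42849)(47440 − 40804)] = √[567 × 6636] = 1939.7453
r = -1006 / 1939.7453 ≈ -0.519

-0.519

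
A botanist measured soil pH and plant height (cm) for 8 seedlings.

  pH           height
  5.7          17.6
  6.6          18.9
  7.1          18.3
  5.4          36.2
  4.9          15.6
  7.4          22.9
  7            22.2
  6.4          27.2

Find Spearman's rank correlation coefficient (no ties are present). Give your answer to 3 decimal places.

Rank pH: 3, 5, 7, 2, 1, 8, 6, 4
Rank height: 2, 4, 3, 8, 1, 6, 5, 7
d = rank(pH) − rank(height): 1, 1, 4, -6, 0, 2, 1, -3; Σd² = 68
ρ = 1 − 6Σd² / [n(n²−1)] = 1 − 6×68 / (8×63) = 1 − 408/504 ≈ 0.190

0.190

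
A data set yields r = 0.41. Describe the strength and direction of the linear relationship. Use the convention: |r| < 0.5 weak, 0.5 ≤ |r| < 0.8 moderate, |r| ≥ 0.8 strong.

weak positive

r = 0.41 > 0 so the relationship is positive.
|r| = 0.41, which falls in the weak range.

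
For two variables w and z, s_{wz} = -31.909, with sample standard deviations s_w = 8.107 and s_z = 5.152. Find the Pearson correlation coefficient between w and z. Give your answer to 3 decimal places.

r = Cov(w,z) / (s_w · s_z) = -31.909 / (8.107 × 5.152)
  = -31.909 / 41.7673 ≈ -0.764

-0.764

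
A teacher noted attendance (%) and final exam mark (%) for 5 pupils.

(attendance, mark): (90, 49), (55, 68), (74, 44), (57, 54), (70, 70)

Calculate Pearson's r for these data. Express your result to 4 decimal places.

-0.5159

n = 5, Σx = 346, Σy = 285, Σx² = 24750, Σy² = 16777, Σxy = 19384
nΣxy − ΣxΣy = 96920 − 98610 = -1690
nΣx² − (Σx)² = 123750 − 119716 = 4034; nΣy² − (Σy)² = 83885 − 81225 = 2660
r = -1690 / √(4034 × 2660) = -1690 / 3275.7350 ≈ -0.5159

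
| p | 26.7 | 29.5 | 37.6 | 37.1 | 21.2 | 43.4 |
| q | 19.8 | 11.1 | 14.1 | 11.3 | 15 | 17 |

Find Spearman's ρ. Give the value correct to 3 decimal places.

Rank p: 2, 3, 5, 4, 1, 6
Rank q: 6, 1, 3, 2, 4, 5
d = rank(p) − rank(q): -4, 2, 2, 2, -3, 1; Σd² = 38
ρ = 1 − 6Σd² / [n(n²−1)] = 1 − 6×38 / (6×35) = 1 − 228/210 ≈ -0.086

-0.086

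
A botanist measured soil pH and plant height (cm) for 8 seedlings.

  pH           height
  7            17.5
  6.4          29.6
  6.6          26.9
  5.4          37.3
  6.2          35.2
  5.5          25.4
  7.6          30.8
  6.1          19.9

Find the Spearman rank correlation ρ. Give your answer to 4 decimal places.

-0.2381

Rank pH: 7, 5, 6, 1, 4, 2, 8, 3
Rank height: 1, 5, 4, 8, 7, 3, 6, 2
d = rank(pH) − rank(height): 6, 0, 2, -7, -3, -1, 2, 1; Σd² = 104
ρ = 1 − 6Σd² / [n(n²−1)] = 1 − 6×104 / (8×63) = 1 − 624/504 ≈ -0.2381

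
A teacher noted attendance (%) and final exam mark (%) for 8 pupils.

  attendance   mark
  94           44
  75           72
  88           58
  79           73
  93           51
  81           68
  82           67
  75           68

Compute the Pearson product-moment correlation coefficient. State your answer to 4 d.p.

n = 8, Σx = 667, Σy = 501, Σx² = 56005, Σy² = 32151, Σxy = 41252
nΣxy − ΣxΣy = 330016 − 334167 = -4151
nΣx² − (Σx)² = 448040 − 444889 = 3151; nΣy² − (Σy)² = 257208 − 251001 = 6207
r = -4151 / √(3151 × 6207) = -4151 / 4422.4718 ≈ -0.9386

-0.9386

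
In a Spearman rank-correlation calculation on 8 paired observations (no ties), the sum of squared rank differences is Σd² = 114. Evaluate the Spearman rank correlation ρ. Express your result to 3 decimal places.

-0.357

ρ = 1 − 6Σd² / [n(n²−1)] = 1 − 6×114 / (8×63)
  = 1 − 684/504 = 1 − 1.3571 ≈ -0.357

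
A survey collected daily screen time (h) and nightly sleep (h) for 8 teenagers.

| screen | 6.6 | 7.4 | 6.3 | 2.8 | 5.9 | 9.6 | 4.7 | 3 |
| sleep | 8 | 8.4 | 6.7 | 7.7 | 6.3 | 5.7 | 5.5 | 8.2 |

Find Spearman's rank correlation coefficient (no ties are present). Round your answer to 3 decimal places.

Rank screen: 6, 7, 5, 1, 4, 8, 3, 2
Rank sleep: 6, 8, 4, 5, 3, 2, 1, 7
d = rank(screen) − rank(sleep): 0, -1, 1, -4, 1, 6, 2, -5; Σd² = 84
ρ = 1 − 6Σd² / [n(n²−1)] = 1 − 6×84 / (8×63) = 1 − 504/504 ≈ 0.000

0.000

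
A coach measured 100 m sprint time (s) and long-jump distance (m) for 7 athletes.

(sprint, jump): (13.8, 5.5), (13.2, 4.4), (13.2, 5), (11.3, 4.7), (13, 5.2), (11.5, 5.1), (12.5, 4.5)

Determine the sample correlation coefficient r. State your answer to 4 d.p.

0.3037

n = 7, Σx = 88.5, Σy = 34.4, Σx² = 1124.11, Σy² = 170, Σxy = 435.59
nΣxy − ΣxΣy = 3049.13 − 3044.4 = 4.73
nΣx² − (Σx)² = 7868.77 − 7832.25 = 36.52; nΣy² − (Σy)² = 1190 − 1183.36 = 6.64
r = 4.73 / √(36.52 × 6.64) = 4.73 / 15.5722 ≈ 0.3037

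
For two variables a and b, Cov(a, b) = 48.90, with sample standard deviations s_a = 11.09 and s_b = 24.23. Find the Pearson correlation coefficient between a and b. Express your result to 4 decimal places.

0.1820

r = Cov(a,b) / (s_a · s_b) = 48.90 / (11.09 × 24.23)
  = 48.90 / 268.7107 ≈ 0.1820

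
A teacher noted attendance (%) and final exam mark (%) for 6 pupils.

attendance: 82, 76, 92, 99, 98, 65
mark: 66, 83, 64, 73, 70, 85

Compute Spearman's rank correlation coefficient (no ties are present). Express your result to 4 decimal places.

-0.4857

Rank attendance: 3, 2, 4, 6, 5, 1
Rank mark: 2, 5, 1, 4, 3, 6
d = rank(attendance) − rank(mark): 1, -3, 3, 2, 2, -5; Σd² = 52
ρ = 1 − 6Σd² / [n(n²−1)] = 1 − 6×52 / (6×35) = 1 − 312/210 ≈ -0.4857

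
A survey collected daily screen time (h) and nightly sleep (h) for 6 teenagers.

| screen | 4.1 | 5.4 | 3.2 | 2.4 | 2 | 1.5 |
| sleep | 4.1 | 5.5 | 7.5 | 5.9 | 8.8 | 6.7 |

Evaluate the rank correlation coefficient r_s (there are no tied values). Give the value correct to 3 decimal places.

-0.657

Rank screen: 5, 6, 4, 3, 2, 1
Rank sleep: 1, 2, 5, 3, 6, 4
d = rank(screen) − rank(sleep): 4, 4, -1, 0, -4, -3; Σd² = 58
ρ = 1 − 6Σd² / [n(n²−1)] = 1 − 6×58 / (6×35) = 1 − 348/210 ≈ -0.657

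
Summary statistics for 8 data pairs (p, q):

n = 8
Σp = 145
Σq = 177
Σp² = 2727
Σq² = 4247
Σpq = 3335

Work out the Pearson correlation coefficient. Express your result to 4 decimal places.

0.7015

r = (nΣpq − ΣpΣq) / √[(nΣp² − (Σp)²)(nΣq² − (Σq)²)]
Numerator: 8×3335 − 145×177 = 1015
Denominator: √[(21816 − 21025)(33976 − 31329)] = √[791 × 2647] = 1446.9889
r = 1015 / 1446.9889 ≈ 0.7015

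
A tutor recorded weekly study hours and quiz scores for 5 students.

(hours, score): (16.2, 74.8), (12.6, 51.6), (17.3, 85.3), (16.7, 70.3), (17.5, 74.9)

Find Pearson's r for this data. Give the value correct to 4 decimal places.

n = 5, Σx = 80.3, Σy = 356.9, Σx² = 1305.63, Σy² = 26085.79, Σxy = 5822.37
nΣxy − ΣxΣy = 29111.85 − 28659.07 = 452.78
nΣx² − (Σx)² = 6528.15 − 6448.09 = 80.06; nΣy² − (Σy)² = 130428.95 − 127377.61 = 3051.34
r = 452.78 / √(80.06 × 3051.34) = 452.78 / 494.2573 ≈ 0.9161

0.9161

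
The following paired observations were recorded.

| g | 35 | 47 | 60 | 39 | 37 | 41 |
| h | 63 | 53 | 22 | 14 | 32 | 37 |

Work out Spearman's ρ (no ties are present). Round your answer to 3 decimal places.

-0.314

Rank g: 1, 5, 6, 3, 2, 4
Rank h: 6, 5, 2, 1, 3, 4
d = rank(g) − rank(h): -5, 0, 4, 2, -1, 0; Σd² = 46
ρ = 1 − 6Σd² / [n(n²−1)] = 1 − 6×46 / (6×35) = 1 − 276/210 ≈ -0.314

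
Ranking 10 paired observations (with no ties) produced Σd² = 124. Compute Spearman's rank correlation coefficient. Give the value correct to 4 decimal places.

0.2485

ρ = 1 − 6Σd² / [n(n²−1)] = 1 − 6×124 / (10×99)
  = 1 − 744/990 = 1 − 0.75152 ≈ 0.2485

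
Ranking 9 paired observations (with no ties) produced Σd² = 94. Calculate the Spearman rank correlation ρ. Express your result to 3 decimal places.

0.217

ρ = 1 − 6Σd² / [n(n²−1)] = 1 − 6×94 / (9×80)
  = 1 − 564/720 = 1 − 0.7833 ≈ 0.217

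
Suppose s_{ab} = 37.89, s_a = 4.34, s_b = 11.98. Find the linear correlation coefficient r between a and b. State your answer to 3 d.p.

r = Cov(a,b) / (s_a · s_b) = 37.89 / (4.34 × 11.98)
  = 37.89 / 51.9932 ≈ 0.729

0.729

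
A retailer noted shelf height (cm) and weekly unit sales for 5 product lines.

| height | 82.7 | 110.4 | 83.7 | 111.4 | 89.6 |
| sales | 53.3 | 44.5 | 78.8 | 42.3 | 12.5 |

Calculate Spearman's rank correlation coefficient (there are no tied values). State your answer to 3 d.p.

Rank height: 1, 4, 2, 5, 3
Rank sales: 4, 3, 5, 2, 1
d = rank(height) − rank(sales): -3, 1, -3, 3, 2; Σd² = 32
ρ = 1 − 6Σd² / [n(n²−1)] = 1 − 6×32 / (5×24) = 1 − 192/120 ≈ -0.600

-0.600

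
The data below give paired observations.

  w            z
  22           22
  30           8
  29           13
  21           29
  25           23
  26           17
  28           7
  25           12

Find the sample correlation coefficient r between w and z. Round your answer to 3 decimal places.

-0.863

n = 8, Σw = 206, Σz = 131, Σw² = 5376, Σz² = 2569, Σwz = 3223
nΣwz − ΣwΣz = 25784 − 26986 = -1202
nΣw² − (Σw)² = 43008 − 42436 = 572; nΣz² − (Σz)² = 20552 − 17161 = 3391
r = -1202 / √(572 × 3391) = -1202 / 1392.7139 ≈ -0.863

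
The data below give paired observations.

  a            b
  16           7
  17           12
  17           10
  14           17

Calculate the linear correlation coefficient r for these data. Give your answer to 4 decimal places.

-0.6729

n = 4, Σa = 64, Σb = 46, Σa² = 1030, Σb² = 582, Σab = 724
nΣab − ΣaΣb = 2896 − 2944 = -48
nΣa² − (Σa)² = 4120 − 4096 = 24; nΣb² − (Σb)² = 2328 − 2116 = 212
r = -48 / √(24 × 212) = -48 / 71.3302 ≈ -0.6729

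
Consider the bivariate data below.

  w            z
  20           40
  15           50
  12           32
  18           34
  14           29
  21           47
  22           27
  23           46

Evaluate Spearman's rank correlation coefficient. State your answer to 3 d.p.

0.167

Rank w: 5, 3, 1, 4, 2, 6, 7, 8
Rank z: 5, 8, 3, 4, 2, 7, 1, 6
d = rank(w) − rank(z): 0, -5, -2, 0, 0, -1, 6, 2; Σd² = 70
ρ = 1 − 6Σd² / [n(n²−1)] = 1 − 6×70 / (8×63) = 1 − 420/504 ≈ 0.167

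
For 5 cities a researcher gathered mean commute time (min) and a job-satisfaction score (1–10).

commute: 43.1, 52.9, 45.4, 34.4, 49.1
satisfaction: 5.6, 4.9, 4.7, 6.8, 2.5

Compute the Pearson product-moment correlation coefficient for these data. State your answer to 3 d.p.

-0.714

n = 5, Σx = 224.9, Σy = 24.5, Σx² = 10311.35, Σy² = 129.95, Σxy = 1070.62
nΣxy − ΣxΣy = 5353.1 − 5510.05 = -156.95
nΣx² − (Σx)² = 51556.75 − 50580.01 = 976.74; nΣy² − (Σy)² = 649.75 − 600.25 = 49.5
r = -156.95 / √(976.74 × 49.5) = -156.95 / 219.8832 ≈ -0.714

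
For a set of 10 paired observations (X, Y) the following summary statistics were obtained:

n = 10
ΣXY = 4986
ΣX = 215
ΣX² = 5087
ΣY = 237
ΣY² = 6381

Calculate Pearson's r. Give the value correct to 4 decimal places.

r = (nΣXY − ΣXΣY) / √[(nΣX² − (ΣX)²)(nΣY² − (ΣY)²)]
Numerator: 10×4986 − 215×237 = -1095
Denominator: √[(50870 − 46225)(63810 − 56169)] = √[4645 × 7641] = 5957.5536
r = -1095 / 5957.5536 ≈ -0.1838

-0.1838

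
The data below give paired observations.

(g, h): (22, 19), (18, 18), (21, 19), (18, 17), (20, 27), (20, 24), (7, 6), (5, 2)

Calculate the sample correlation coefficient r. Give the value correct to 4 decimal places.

n = 8, Σg = 131, Σh = 132, Σg² = 2447, Σh² = 2680, Σgh = 2519
nΣgh − ΣgΣh = 20152 − 17292 = 2860
nΣg² − (Σg)² = 19576 − 17161 = 2415; nΣh² − (Σh)² = 21440 − 17424 = 4016
r = 2860 / √(2415 × 4016) = 2860 / 3114.2640 ≈ 0.9184

0.9184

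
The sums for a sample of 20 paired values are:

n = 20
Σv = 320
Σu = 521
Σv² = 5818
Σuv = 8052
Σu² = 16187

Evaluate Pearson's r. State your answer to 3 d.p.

-0.210

r = (nΣuv − ΣuΣv) / √[(nΣu² − (Σu)²)(nΣv² − (Σv)²)]
Numerator: 20×8052 − 521×320 = -5680
Denominator: √[(323740 − 271441)(116360 − 102400)] = √[52299 × 13960] = 27020.2524
r = -5680 / 27020.2524 ≈ -0.210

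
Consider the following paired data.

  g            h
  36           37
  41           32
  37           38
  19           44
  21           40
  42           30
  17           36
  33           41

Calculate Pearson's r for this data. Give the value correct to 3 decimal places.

n = 8, Σg = 246, Σh = 298, Σg² = 8290, Σh² = 11250, Σgh = 8951
nΣgh − ΣgΣh = 71608 − 73308 = -1700
nΣg² − (Σg)² = 66320 − 60516 = 5804; nΣh² − (Σh)² = 90000 − 88804 = 1196
r = -1700 / √(5804 × 1196) = -1700 / 2634.6886 ≈ -0.645

-0.645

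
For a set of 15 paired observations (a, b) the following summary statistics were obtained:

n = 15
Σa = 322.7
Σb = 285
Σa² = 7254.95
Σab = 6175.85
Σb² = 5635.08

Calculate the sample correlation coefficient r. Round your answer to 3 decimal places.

r = (nΣab − ΣaΣb) / √[(nΣa² − (Σa)²)(nΣb² − (Σb)²)]
Numerator: 15×6175.85 − 322.7×285 = 668.25
Denominator: √[(108824.25 − 104135.29)(84526.2 − 81225)] = √[4688.96 × 3301.2] = 3934.3608
r = 668.25 / 3934.3608 ≈ 0.170

0.170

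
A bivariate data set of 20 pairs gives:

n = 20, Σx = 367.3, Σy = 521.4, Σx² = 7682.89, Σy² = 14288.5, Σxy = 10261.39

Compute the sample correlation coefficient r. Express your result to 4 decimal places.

0.8494

r = (nΣxy − ΣxΣy) / √[(nΣx² − (Σx)²)(nΣy² − (Σy)²)]
Numerator: 20×10261.39 − 367.3×521.4 = 13717.58
Denominator: √[(153657.8 − 134909.29)(285770 − 271857.96)] = √[18748.51 × 13912.04] = 16150.2328
r = 13717.58 / 16150.2328 ≈ 0.8494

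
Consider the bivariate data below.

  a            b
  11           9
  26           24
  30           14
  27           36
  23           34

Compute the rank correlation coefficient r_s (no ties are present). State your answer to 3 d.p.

0.300

Rank a: 1, 3, 5, 4, 2
Rank b: 1, 3, 2, 5, 4
d = rank(a) − rank(b): 0, 0, 3, -1, -2; Σd² = 14
ρ = 1 − 6Σd² / [n(n²−1)] = 1 − 6×14 / (5×24) = 1 − 84/120 ≈ 0.300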